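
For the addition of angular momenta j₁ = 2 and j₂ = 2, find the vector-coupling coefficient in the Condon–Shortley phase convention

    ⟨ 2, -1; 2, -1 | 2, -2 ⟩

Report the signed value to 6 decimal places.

j₁+j₂−J=2  J+j₁−j₂=2  J−j₁+j₂=2  j₁+j₂+J+1=7
(j₁±m₁, j₂±m₂, J±M) = (1,3,1,3,0,4)
P² = 48/7
sum k=1..1:
  [1] −1/4 = -1/4
S = -1/4
C² = P²·S² = 3/7 ; C = -0.654654

−√(3/7) ≈ -0.654654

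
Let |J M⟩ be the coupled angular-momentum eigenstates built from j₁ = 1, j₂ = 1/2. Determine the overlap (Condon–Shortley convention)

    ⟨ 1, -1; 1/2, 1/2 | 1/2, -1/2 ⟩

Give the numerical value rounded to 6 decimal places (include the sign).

triangle: 1!×1!×0!/3! = 1/6
(j±m)!: 0!×2!×1!×0!×0!×1! = 2
prefactor² = (2J+1)×Δ×N² = 2/3
  k=1: −1/(1!×0!×1!×0!×0!×0!) = -1
Σ = -1  ⇒  CG² = 2/3×(-1)² = 2/3
CG = −√(2/3) = -0.816497

-0.816497  (= −√(2/3))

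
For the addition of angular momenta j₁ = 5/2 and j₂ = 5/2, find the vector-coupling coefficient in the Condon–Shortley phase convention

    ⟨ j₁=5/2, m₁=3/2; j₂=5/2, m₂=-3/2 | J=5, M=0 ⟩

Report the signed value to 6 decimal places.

triangle: 0!×5!×5!/11! = 14400/39916800
(j±m)!: 4!×1!×1!×4!×5!×5! = 8294400
prefactor² = (2J+1)×Δ×N² = 230400/7
  k=0: +1/(0!×0!×1!×1!×4!×4!) = 1/576
Σ = 1/576  ⇒  CG² = 230400/7×1/576² = 25/252
CG = +√(25/252) = +0.314970

+√(25/252) ≈ +0.314970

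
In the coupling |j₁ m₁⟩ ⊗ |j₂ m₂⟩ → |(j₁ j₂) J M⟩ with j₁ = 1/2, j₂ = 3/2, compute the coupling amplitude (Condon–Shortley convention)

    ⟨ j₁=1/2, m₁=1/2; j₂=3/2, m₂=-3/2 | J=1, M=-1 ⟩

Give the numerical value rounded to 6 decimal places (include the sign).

+√(3/4) = +0.866025

√[3·1!0!2!/4! · 1!0!0!3!0!2!] = √(3)
  +(−1)^0/∏(0,1,0,0,0,2)! = 1/2  (running 1/2)
⟨..|..⟩ = √(3)·(1/2) = +0.866025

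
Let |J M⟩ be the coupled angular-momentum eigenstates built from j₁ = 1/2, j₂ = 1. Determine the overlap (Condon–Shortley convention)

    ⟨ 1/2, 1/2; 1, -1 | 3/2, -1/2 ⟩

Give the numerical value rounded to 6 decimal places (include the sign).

triangle: 0!×1!×2!/4! = 2/24
(j±m)!: 1!×0!×0!×2!×1!×2! = 4
prefactor² = (2J+1)×Δ×N² = 4/3
  k=0: +1/(0!×0!×0!×0!×1!×2!) = 1/2
Σ = 1/2  ⇒  CG² = 4/3×1/2² = 1/3
CG = +√(1/3) = +0.577350

+√(1/3) ≈ +0.577350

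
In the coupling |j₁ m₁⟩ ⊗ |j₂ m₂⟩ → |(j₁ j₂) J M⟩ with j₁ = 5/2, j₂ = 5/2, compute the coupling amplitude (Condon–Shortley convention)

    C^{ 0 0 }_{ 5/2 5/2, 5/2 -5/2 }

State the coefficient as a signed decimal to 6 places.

+0.408248

j₁+j₂−J=5  J+j₁−j₂=0  J−j₁+j₂=0  j₁+j₂+J+1=6
(j₁±m₁, j₂±m₂, J±M) = (5,0,0,5,0,0)
P² = 2400
sum k=0..0:
  [0] +1/120 = 1/120
S = 1/120
C² = P²·S² = 1/6 ; C = +0.408248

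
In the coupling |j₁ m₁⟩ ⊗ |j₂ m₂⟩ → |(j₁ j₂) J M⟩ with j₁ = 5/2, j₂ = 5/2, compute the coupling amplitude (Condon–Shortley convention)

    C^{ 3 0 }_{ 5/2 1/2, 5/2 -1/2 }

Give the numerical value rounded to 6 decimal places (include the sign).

√[7·2!3!3!/9! · 3!2!2!3!3!3!] = √(36/5)
  +(−1)^0/∏(0,2,2,2,1,1)! = 1/8  (running 1/8)
  +(−1)^1/∏(1,1,1,1,2,2)! = -1/4  (running -1/8)
  +(−1)^2/∏(2,0,0,0,3,3)! = 1/72  (running -1/9)
⟨..|..⟩ = √(36/5)·(-1/9) = -0.298142

-0.298142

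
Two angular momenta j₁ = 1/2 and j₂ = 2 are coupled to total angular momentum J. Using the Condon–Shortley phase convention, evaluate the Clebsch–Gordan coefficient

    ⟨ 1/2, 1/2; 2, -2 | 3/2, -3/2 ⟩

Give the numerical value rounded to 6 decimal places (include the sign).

√[4·1!0!3!/5! · 1!0!0!4!0!3!] = √(144/5)
  +(−1)^0/∏(0,1,0,0,0,3)! = 1/6  (running 1/6)
⟨..|..⟩ = √(144/5)·(1/6) = +0.894427

+√(4/5) = +0.894427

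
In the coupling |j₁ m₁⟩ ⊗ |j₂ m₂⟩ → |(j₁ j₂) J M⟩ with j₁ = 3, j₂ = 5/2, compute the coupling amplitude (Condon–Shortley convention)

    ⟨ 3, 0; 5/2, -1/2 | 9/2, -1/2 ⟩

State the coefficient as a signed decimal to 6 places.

triangle: 1!*5!*4!/11! = 2880/39916800
(j±m)!: 3!*3!*2!*3!*4!*5! = 1244160
prefactor² = (2J+1)*Δ*N² = 69120/77
  k=0: +1/(0!*1!*3!*2!*2!*2!) = 1/48
  k=1: −1/(1!*0!*2!*1!*3!*3!) = -1/72
Σ = 1/144  ⇒  CG² = 69120/77*1/144² = 10/231
CG = +√(10/231) = +0.208063

+0.208063  (= +√(10/231))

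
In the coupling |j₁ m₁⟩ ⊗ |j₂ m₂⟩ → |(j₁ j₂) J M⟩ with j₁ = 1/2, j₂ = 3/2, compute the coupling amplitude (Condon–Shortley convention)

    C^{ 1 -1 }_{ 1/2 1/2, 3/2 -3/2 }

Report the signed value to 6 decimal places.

j₁+j₂−J=1  J+j₁−j₂=0  J−j₁+j₂=2  j₁+j₂+J+1=4
(j₁±m₁, j₂±m₂, J±M) = (1,0,0,3,0,2)
P² = 3
sum k=0..0:
  [0] +1/2 = 1/2
S = 1/2
C² = P²·S² = 3/4 ; C = +0.866025

+√(3/4) = +0.866025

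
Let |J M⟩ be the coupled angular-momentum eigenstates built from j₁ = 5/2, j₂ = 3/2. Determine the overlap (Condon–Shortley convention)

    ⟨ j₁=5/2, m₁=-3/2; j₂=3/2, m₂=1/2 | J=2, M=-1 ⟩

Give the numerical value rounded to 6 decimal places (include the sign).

triangle: 2!×3!×1!/7! = 12/5040
(j±m)!: 1!×4!×2!×1!×1!×3! = 288
prefactor² = (2J+1)×Δ×N² = 24/7
  k=1: −1/(1!×1!×3!×1!×0!×0!) = -1/6
  k=2: +1/(2!×0!×2!×0!×1!×1!) = 1/4
Σ = 1/12  ⇒  CG² = 24/7×1/12² = 1/42
CG = +√(1/42) = +0.154303

+√(1/42) ≈ +0.154303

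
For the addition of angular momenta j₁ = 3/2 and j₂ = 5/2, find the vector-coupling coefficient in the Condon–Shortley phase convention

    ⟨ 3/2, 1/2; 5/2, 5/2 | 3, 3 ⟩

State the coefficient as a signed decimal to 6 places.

triangle: 1!·2!·4!/8! = 48/40320
(j±m)!: 2!·1!·5!·0!·6!·0! = 172800
prefactor² = (2J+1)·Δ·N² = 1440
  k=1: −1/(1!·0!·0!·4!·2!·0!) = -1/48
Σ = -1/48  ⇒  CG² = 1440·(-1/48)² = 5/8
CG = −√(5/8) = -0.790569

-0.790569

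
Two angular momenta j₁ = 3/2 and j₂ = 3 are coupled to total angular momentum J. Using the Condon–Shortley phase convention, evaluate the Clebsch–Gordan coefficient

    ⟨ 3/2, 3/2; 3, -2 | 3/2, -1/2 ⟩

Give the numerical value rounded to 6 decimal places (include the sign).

√[4·3!0!3!/7! · 3!0!1!5!1!2!] = √(288/7)
  +(−1)^0/∏(0,3,0,1,0,2)! = 1/12  (running 1/12)
⟨..|..⟩ = √(288/7)·(1/12) = +0.534522

+√(2/7) = +0.534522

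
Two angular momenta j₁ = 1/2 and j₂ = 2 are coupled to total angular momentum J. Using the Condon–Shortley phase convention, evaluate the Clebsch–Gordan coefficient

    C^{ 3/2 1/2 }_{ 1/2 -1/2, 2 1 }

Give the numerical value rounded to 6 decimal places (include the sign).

√[4·1!0!3!/5! · 0!1!3!1!2!1!] = √(12/5)
  +(−1)^1/∏(1,0,0,2,0,1)! = -1/2  (running -1/2)
⟨..|..⟩ = √(12/5)·(-1/2) = -0.774597

-0.774597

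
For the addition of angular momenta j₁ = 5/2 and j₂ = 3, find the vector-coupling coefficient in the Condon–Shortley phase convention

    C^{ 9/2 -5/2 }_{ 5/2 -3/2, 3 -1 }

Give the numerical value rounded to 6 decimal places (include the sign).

−√(10/99) ≈ -0.317821

triangle: 1!×4!×5!/11! = 2880/39916800
(j±m)!: 1!×4!×2!×4!×2!×7! = 11612160
prefactor² = (2J+1)×Δ×N² = 92160/11
  k=0: +1/(0!×1!×4!×2!×0!×3!) = 1/288
  k=1: −1/(1!×0!×3!×1!×1!×4!) = -1/144
Σ = -1/288  ⇒  CG² = 92160/11×(-1/288)² = 10/99
CG = −√(10/99) = -0.317821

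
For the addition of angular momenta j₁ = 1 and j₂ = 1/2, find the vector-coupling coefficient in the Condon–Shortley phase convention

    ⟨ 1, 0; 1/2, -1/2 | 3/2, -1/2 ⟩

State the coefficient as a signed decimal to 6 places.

+√(2/3) ≈ +0.816497

triangle: 0!·2!·1!/4! = 2/24
(j±m)!: 1!·1!·0!·1!·1!·2! = 2
prefactor² = (2J+1)·Δ·N² = 2/3
  k=0: +1/(0!·0!·1!·0!·1!·1!) = 1
Σ = 1  ⇒  CG² = 2/3·1² = 2/3
CG = +√(2/3) = +0.816497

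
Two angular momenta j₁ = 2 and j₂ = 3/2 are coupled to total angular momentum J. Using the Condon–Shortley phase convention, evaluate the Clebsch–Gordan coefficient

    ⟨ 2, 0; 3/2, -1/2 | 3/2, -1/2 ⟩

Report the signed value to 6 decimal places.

triangle: 2!×2!×1!/6! = 4/720
(j±m)!: 2!×2!×1!×2!×1!×2! = 16
prefactor² = (2J+1)×Δ×N² = 16/45
  k=0: +1/(0!×2!×2!×1!×0!×0!) = 1/4
  k=1: −1/(1!×1!×1!×0!×1!×1!) = -1
Σ = -3/4  ⇒  CG² = 16/45×(-3/4)² = 1/5
CG = −√(1/5) = -0.447214

−√(1/5) ≈ -0.447214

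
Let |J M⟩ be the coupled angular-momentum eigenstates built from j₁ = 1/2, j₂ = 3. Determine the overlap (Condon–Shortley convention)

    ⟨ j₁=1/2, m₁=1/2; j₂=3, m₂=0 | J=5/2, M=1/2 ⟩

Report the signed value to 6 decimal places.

+0.654654  (= +√(3/7))

√[6·1!0!5!/7! · 1!0!3!3!3!2!] = √(432/7)
  +(−1)^0/∏(0,1,0,3,0,2)! = 1/12  (running 1/12)
⟨..|..⟩ = √(432/7)·(1/12) = +0.654654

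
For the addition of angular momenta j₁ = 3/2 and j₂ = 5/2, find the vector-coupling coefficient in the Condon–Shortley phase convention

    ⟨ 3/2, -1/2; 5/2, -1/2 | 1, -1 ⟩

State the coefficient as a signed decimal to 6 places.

+0.387298

√[3·3!0!2!/6! · 1!2!2!3!0!2!] = √(12/5)
  +(−1)^2/∏(2,1,0,0,0,2)! = 1/4  (running 1/4)
⟨..|..⟩ = √(12/5)·(1/4) = +0.387298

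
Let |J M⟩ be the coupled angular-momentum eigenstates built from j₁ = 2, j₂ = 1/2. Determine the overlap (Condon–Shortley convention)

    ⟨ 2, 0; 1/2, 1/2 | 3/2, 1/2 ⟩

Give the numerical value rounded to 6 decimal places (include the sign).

-0.632456  (= −√(2/5))

j₁+j₂−J=1  J+j₁−j₂=3  J−j₁+j₂=0  j₁+j₂+J+1=5
(j₁±m₁, j₂±m₂, J±M) = (2,2,1,0,2,1)
P² = 8/5
sum k=1..1:
  [1] −1/2 = -1/2
S = -1/2
C² = P²·S² = 2/5 ; C = -0.632456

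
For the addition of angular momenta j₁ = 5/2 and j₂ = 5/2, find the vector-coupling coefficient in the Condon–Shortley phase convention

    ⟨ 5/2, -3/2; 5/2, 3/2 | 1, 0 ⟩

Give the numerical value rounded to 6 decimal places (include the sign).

j₁+j₂−J=4  J+j₁−j₂=1  J−j₁+j₂=1  j₁+j₂+J+1=7
(j₁±m₁, j₂±m₂, J±M) = (1,4,4,1,1,1)
P² = 288/35
sum k=3..4:
  [3] −1/6 = -1/6
  [4] +1/24 = 1/24
S = -1/8
C² = P²·S² = 9/70 ; C = -0.358569

-0.358569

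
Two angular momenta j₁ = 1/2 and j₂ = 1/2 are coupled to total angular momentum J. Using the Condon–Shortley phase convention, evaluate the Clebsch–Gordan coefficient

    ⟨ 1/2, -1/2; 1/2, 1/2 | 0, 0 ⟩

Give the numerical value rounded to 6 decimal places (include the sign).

−√(1/2) = -0.707107

√[1·1!0!0!/2! · 0!1!1!0!0!0!] = √(1/2)
  +(−1)^1/∏(1,0,0,0,0,0)! = -1  (running -1)
⟨..|..⟩ = √(1/2)·(-1) = -0.707107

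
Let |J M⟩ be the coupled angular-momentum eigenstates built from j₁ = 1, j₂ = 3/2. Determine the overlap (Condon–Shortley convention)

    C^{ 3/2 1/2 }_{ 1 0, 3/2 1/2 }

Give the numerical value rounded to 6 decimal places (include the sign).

−√(1/15) ≈ -0.258199

triangle: 1!×1!×2!/5! = 2/120
(j±m)!: 1!×1!×2!×1!×2!×1! = 4
prefactor² = (2J+1)×Δ×N² = 4/15
  k=0: +1/(0!×1!×1!×2!×0!×0!) = 1/2
  k=1: −1/(1!×0!×0!×1!×1!×1!) = -1
Σ = -1/2  ⇒  CG² = 4/15×(-1/2)² = 1/15
CG = −√(1/15) = -0.258199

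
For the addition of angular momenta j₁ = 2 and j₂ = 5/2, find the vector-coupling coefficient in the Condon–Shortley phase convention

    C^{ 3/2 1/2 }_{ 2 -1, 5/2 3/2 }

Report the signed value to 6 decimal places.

j₁+j₂−J=3  J+j₁−j₂=1  J−j₁+j₂=2  j₁+j₂+J+1=7
(j₁±m₁, j₂±m₂, J±M) = (1,3,4,1,2,1)
P² = 96/35
sum k=2..3:
  [2] +1/4 = 1/4
  [3] −1/6 = -1/6
S = 1/12
C² = P²·S² = 2/105 ; C = +0.138013

+√(2/105) = +0.138013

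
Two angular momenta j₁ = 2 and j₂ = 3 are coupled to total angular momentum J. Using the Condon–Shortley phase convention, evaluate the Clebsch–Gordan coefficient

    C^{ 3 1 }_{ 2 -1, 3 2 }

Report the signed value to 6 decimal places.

+0.500000

triangle: 2!*2!*4!/9! = 96/362880
(j±m)!: 1!*3!*5!*1!*4!*2! = 34560
prefactor² = (2J+1)*Δ*N² = 64
  k=1: −1/(1!*1!*2!*4!*0!*0!) = -1/48
  k=2: +1/(2!*0!*1!*3!*1!*1!) = 1/12
Σ = 1/16  ⇒  CG² = 64*1/16² = 1/4
CG = +√(1/4) = +0.500000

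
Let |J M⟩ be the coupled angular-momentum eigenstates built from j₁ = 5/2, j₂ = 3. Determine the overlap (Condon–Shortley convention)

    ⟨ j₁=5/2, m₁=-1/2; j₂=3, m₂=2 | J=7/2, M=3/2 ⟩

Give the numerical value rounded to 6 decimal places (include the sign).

+√(2/21) = +0.308607

√[8·2!3!4!/10! · 2!3!5!1!5!2!] = √(1536/7)
  +(−1)^1/∏(1,1,2,4,1,0)! = -1/48  (running -1/48)
  +(−1)^2/∏(2,0,1,3,2,1)! = 1/24  (running 1/48)
⟨..|..⟩ = √(1536/7)·(1/48) = +0.308607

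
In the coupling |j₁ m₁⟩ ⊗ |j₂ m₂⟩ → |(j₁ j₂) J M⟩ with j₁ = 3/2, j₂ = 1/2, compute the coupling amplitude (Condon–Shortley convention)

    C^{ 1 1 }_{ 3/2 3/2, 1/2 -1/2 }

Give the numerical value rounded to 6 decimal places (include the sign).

√[3·1!2!0!/4! · 3!0!0!1!2!0!] = √(3)
  +(−1)^0/∏(0,1,0,0,2,0)! = 1/2  (running 1/2)
⟨..|..⟩ = √(3)·(1/2) = +0.866025

+√(3/4) ≈ +0.866025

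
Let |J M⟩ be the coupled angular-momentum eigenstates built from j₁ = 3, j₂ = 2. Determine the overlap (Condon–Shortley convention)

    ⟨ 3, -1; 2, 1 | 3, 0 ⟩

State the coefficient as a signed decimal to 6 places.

+0.182574

triangle: 2!×4!×2!/9! = 96/362880
(j±m)!: 2!×4!×3!×1!×3!×3! = 10368
prefactor² = (2J+1)×Δ×N² = 96/5
  k=1: −1/(1!×1!×3!×2!×1!×0!) = -1/12
  k=2: +1/(2!×0!×2!×1!×2!×1!) = 1/8
Σ = 1/24  ⇒  CG² = 96/5×1/24² = 1/30
CG = +√(1/30) = +0.182574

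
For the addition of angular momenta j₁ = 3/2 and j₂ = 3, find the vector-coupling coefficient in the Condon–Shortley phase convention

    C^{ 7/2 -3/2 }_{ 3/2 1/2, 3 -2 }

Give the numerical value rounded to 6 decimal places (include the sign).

j₁+j₂−J=1  J+j₁−j₂=2  J−j₁+j₂=5  j₁+j₂+J+1=9
(j₁±m₁, j₂±m₂, J±M) = (2,1,1,5,2,5)
P² = 6400/21
sum k=0..1:
  [0] +1/24 = 1/24
  [1] −1/240 = -1/240
S = 3/80
C² = P²·S² = 3/7 ; C = +0.654654

+0.654654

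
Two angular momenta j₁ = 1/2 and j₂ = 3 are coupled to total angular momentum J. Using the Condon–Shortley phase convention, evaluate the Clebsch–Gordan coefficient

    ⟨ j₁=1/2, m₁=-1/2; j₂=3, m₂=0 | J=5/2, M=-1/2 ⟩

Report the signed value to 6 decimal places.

j₁+j₂−J=1  J+j₁−j₂=0  J−j₁+j₂=5  j₁+j₂+J+1=7
(j₁±m₁, j₂±m₂, J±M) = (0,1,3,3,2,3)
P² = 432/7
sum k=1..1:
  [1] −1/12 = -1/12
S = -1/12
C² = P²·S² = 3/7 ; C = -0.654654

-0.654654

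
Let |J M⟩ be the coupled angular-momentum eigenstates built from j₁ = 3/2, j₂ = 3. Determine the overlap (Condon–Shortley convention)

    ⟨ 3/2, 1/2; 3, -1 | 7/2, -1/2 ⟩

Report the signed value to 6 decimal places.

+√(2/7) ≈ +0.534522

j₁+j₂−J=1  J+j₁−j₂=2  J−j₁+j₂=5  j₁+j₂+J+1=9
(j₁±m₁, j₂±m₂, J±M) = (2,1,2,4,3,4)
P² = 512/7
sum k=0..1:
  [0] +1/12 = 1/12
  [1] −1/48 = -1/48
S = 1/16
C² = P²·S² = 2/7 ; C = +0.534522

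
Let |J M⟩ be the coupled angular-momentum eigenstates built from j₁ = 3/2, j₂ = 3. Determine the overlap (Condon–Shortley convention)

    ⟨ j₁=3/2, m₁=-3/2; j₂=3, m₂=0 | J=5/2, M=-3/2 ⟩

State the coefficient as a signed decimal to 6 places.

√[6·2!1!4!/8! · 0!3!3!3!1!4!] = √(1296/35)
  +(−1)^2/∏(2,0,1,1,0,3)! = 1/12  (running 1/12)
⟨..|..⟩ = √(1296/35)·(1/12) = +0.507093

+√(9/35) ≈ +0.507093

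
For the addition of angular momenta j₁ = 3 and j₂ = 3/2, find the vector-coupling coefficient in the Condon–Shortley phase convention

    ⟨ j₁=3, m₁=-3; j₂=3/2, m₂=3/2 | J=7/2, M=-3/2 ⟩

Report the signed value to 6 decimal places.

−√(2/21) = -0.308607

j₁+j₂−J=1  J+j₁−j₂=5  J−j₁+j₂=2  j₁+j₂+J+1=9
(j₁±m₁, j₂±m₂, J±M) = (0,6,3,0,2,5)
P² = 38400/7
sum k=1..1:
  [1] −1/240 = -1/240
S = -1/240
C² = P²·S² = 2/21 ; C = -0.308607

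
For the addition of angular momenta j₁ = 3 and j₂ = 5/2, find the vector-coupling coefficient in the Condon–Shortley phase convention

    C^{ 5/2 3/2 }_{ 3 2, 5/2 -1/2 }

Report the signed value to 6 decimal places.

−√(1/14) ≈ -0.267261

j₁+j₂−J=3  J+j₁−j₂=3  J−j₁+j₂=2  j₁+j₂+J+1=9
(j₁±m₁, j₂±m₂, J±M) = (5,1,2,3,4,1)
P² = 288/7
sum k=0..1:
  [0] +1/24 = 1/24
  [1] −1/12 = -1/12
S = -1/24
C² = P²·S² = 1/14 ; C = -0.267261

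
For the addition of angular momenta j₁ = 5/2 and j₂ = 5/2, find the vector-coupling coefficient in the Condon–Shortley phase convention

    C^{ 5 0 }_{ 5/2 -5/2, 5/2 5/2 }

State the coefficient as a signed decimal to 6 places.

√[11·0!5!5!/11! · 0!5!5!0!5!5!] = √(5760000/7)
  +(−1)^0/∏(0,0,5,5,0,0)! = 1/14400  (running 1/14400)
⟨..|..⟩ = √(5760000/7)·(1/14400) = +0.062994

+√(1/252) = +0.062994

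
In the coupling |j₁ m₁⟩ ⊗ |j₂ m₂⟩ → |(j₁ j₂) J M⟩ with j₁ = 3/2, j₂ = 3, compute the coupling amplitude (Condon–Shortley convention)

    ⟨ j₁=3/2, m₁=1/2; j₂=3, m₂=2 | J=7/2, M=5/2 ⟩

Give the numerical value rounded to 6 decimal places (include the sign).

triangle: 1!·2!·5!/9! = 240/362880
(j±m)!: 2!·1!·5!·1!·6!·1! = 172800
prefactor² = (2J+1)·Δ·N² = 6400/7
  k=0: +1/(0!·1!·1!·5!·1!·0!) = 1/120
  k=1: −1/(1!·0!·0!·4!·2!·1!) = -1/48
Σ = -1/80  ⇒  CG² = 6400/7·(-1/80)² = 1/7
CG = −√(1/7) = -0.377964

-0.377964  (= −√(1/7))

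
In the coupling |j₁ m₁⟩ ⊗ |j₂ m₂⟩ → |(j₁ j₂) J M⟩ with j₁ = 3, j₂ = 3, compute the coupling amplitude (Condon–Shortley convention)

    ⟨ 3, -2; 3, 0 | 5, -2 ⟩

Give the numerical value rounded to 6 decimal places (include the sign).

-0.577350

triangle: 1!*5!*5!/12! = 14400/479001600
(j±m)!: 1!*5!*3!*3!*3!*7! = 130636800
prefactor² = (2J+1)*Δ*N² = 43200
  k=0: +1/(0!*1!*5!*3!*0!*2!) = 1/1440
  k=1: −1/(1!*0!*4!*2!*1!*3!) = -1/288
Σ = -1/360  ⇒  CG² = 43200*(-1/360)² = 1/3
CG = −√(1/3) = -0.577350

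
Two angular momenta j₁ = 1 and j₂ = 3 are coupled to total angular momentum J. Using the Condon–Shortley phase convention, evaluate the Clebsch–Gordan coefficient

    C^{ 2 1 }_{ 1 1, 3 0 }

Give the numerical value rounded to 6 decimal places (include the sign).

triangle: 2!×0!×4!/7! = 48/5040
(j±m)!: 2!×0!×3!×3!×3!×1! = 432
prefactor² = (2J+1)×Δ×N² = 144/7
  k=0: +1/(0!×2!×0!×3!×0!×1!) = 1/12
Σ = 1/12  ⇒  CG² = 144/7×1/12² = 1/7
CG = +√(1/7) = +0.377964

+0.377964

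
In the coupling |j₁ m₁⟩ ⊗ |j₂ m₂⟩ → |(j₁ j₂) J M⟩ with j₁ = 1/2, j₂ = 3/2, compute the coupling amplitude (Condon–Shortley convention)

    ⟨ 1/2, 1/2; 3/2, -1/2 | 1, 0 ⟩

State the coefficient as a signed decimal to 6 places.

√[3·1!0!2!/4! · 1!0!1!2!1!1!] = √(1/2)
  +(−1)^0/∏(0,1,0,1,0,1)! = 1  (running 1)
⟨..|..⟩ = √(1/2)·(1) = +0.707107

+√(1/2) ≈ +0.707107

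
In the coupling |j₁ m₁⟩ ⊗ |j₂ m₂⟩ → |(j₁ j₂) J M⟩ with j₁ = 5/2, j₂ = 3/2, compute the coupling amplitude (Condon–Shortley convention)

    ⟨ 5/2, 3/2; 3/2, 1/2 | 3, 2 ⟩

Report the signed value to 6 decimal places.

+0.288675

√[7·1!4!2!/8! · 4!1!2!1!5!1!] = √(48)
  +(−1)^0/∏(0,1,1,2,3,0)! = 1/12  (running 1/12)
  +(−1)^1/∏(1,0,0,1,4,1)! = -1/24  (running 1/24)
⟨..|..⟩ = √(48)·(1/24) = +0.288675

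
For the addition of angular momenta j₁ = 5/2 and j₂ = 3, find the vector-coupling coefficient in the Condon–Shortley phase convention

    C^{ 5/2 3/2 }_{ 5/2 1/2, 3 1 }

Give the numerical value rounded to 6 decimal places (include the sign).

j₁+j₂−J=3  J+j₁−j₂=2  J−j₁+j₂=3  j₁+j₂+J+1=9
(j₁±m₁, j₂±m₂, J±M) = (3,2,4,2,4,1)
P² = 576/35
sum k=1..2:
  [1] −1/12 = -1/12
  [2] +1/8 = 1/8
S = 1/24
C² = P²·S² = 1/35 ; C = +0.169031

+√(1/35) = +0.169031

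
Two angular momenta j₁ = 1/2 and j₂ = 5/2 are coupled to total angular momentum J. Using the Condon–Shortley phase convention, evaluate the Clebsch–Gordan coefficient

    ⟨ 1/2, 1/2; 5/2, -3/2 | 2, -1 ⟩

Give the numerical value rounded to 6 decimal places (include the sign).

+√(2/3) ≈ +0.816497

triangle: 1!×0!×4!/6! = 24/720
(j±m)!: 1!×0!×1!×4!×1!×3! = 144
prefactor² = (2J+1)×Δ×N² = 24
  k=0: +1/(0!×1!×0!×1!×0!×3!) = 1/6
Σ = 1/6  ⇒  CG² = 24×1/6² = 2/3
CG = +√(2/3) = +0.816497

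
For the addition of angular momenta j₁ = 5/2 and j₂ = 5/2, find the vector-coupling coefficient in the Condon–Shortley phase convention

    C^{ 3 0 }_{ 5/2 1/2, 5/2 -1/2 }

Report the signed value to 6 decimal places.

-0.298142

j₁+j₂−J=2  J+j₁−j₂=3  J−j₁+j₂=3  j₁+j₂+J+1=9
(j₁±m₁, j₂±m₂, J±M) = (3,2,2,3,3,3)
P² = 36/5
sum k=0..2:
  [0] +1/8 = 1/8
  [1] −1/4 = -1/4
  [2] +1/72 = 1/72
S = -1/9
C² = P²·S² = 4/45 ; C = -0.298142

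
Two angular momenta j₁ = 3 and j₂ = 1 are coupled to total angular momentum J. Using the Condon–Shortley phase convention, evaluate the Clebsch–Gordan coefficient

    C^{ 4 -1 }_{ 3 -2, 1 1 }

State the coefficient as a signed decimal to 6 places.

√[9·0!6!2!/9! · 1!5!2!0!3!5!] = √(43200/7)
  +(−1)^0/∏(0,0,5,2,1,0)! = 1/240  (running 1/240)
⟨..|..⟩ = √(43200/7)·(1/240) = +0.327327

+√(3/28) = +0.327327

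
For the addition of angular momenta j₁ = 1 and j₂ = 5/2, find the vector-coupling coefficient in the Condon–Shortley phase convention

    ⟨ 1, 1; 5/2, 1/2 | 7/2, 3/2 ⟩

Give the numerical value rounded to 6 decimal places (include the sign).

+0.690066  (= +√(10/21))

√[8·0!2!5!/8! · 2!0!3!2!5!2!] = √(1920/7)
  +(−1)^0/∏(0,0,0,3,2,2)! = 1/24  (running 1/24)
⟨..|..⟩ = √(1920/7)·(1/24) = +0.690066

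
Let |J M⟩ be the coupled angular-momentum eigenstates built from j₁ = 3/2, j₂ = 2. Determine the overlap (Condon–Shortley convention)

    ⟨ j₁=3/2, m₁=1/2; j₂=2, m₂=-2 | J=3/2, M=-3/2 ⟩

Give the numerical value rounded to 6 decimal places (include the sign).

j₁+j₂−J=2  J+j₁−j₂=1  J−j₁+j₂=2  j₁+j₂+J+1=6
(j₁±m₁, j₂±m₂, J±M) = (2,1,0,4,0,3)
P² = 32/5
sum k=0..0:
  [0] +1/4 = 1/4
S = 1/4
C² = P²·S² = 2/5 ; C = +0.632456

+0.632456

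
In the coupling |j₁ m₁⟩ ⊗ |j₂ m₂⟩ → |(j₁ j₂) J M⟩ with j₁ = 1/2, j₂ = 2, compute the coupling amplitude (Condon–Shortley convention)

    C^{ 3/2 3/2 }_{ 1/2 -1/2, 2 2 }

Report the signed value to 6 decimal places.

-0.894427

√[4·1!0!3!/5! · 0!1!4!0!3!0!] = √(144/5)
  +(−1)^1/∏(1,0,0,3,0,0)! = -1/6  (running -1/6)
⟨..|..⟩ = √(144/5)·(-1/6) = -0.894427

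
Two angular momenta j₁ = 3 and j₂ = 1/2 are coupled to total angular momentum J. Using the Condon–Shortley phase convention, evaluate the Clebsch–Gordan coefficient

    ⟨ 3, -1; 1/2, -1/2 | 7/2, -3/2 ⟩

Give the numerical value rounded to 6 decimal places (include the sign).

j₁+j₂−J=0  J+j₁−j₂=6  J−j₁+j₂=1  j₁+j₂+J+1=8
(j₁±m₁, j₂±m₂, J±M) = (2,4,0,1,2,5)
P² = 11520/7
sum k=0..0:
  [0] +1/48 = 1/48
S = 1/48
C² = P²·S² = 5/7 ; C = +0.845154

+√(5/7) = +0.845154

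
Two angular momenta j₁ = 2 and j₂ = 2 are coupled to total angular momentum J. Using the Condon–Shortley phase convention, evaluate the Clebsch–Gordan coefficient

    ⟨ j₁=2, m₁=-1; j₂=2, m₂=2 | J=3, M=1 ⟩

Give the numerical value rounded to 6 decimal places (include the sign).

triangle: 1!*3!*3!/8! = 36/40320
(j±m)!: 1!*3!*4!*0!*4!*2! = 6912
prefactor² = (2J+1)*Δ*N² = 216/5
  k=1: −1/(1!*0!*2!*3!*1!*0!) = -1/12
Σ = -1/12  ⇒  CG² = 216/5*(-1/12)² = 3/10
CG = −√(3/10) = -0.547723

−√(3/10) ≈ -0.547723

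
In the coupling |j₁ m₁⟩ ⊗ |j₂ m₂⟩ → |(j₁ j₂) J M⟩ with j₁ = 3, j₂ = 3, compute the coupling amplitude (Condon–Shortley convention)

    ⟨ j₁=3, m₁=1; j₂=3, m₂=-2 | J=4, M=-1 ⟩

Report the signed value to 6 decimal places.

√[9·2!4!4!/11! · 4!2!1!5!3!5!] = √(82944/77)
  +(−1)^0/∏(0,2,2,1,2,3)! = 1/48  (running 1/48)
  +(−1)^1/∏(1,1,1,0,3,4)! = -1/144  (running 1/72)
⟨..|..⟩ = √(82944/77)·(1/72) = +0.455842

+√(16/77) = +0.455842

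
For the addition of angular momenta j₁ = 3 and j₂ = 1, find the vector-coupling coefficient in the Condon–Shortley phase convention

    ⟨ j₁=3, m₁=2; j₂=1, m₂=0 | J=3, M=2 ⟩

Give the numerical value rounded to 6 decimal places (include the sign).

+0.577350  (= +√(1/3))

j₁+j₂−J=1  J+j₁−j₂=5  J−j₁+j₂=1  j₁+j₂+J+1=8
(j₁±m₁, j₂±m₂, J±M) = (5,1,1,1,5,1)
P² = 300
sum k=0..1:
  [0] +1/24 = 1/24
  [1] −1/120 = -1/120
S = 1/30
C² = P²·S² = 1/3 ; C = +0.577350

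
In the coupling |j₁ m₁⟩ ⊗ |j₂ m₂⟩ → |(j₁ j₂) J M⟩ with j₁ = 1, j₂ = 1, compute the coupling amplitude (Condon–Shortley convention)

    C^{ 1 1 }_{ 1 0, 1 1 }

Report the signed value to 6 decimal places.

-0.707107  (= −√(1/2))

√[3·1!1!1!/4! · 1!1!2!0!2!0!] = √(1/2)
  +(−1)^1/∏(1,0,0,1,1,0)! = -1  (running -1)
⟨..|..⟩ = √(1/2)·(-1) = -0.707107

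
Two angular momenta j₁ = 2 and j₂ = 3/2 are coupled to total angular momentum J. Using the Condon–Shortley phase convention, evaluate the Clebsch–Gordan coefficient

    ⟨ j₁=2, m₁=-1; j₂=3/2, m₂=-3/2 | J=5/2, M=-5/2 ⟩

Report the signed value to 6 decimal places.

j₁+j₂−J=1  J+j₁−j₂=3  J−j₁+j₂=2  j₁+j₂+J+1=7
(j₁±m₁, j₂±m₂, J±M) = (1,3,0,3,0,5)
P² = 432/7
sum k=0..0:
  [0] +1/12 = 1/12
S = 1/12
C² = P²·S² = 3/7 ; C = +0.654654

+0.654654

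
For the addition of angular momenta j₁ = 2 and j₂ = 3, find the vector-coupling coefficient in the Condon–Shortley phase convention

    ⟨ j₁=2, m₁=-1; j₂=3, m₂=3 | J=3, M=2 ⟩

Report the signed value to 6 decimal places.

triangle: 2!*2!*4!/9! = 96/362880
(j±m)!: 1!*3!*6!*0!*5!*1! = 518400
prefactor² = (2J+1)*Δ*N² = 960
  k=2: +1/(2!*0!*1!*4!*1!*0!) = 1/48
Σ = 1/48  ⇒  CG² = 960*1/48² = 5/12
CG = +√(5/12) = +0.645497

+0.645497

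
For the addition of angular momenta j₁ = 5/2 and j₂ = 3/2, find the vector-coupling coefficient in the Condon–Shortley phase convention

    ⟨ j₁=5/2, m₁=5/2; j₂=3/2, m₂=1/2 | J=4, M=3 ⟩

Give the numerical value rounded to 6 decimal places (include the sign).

√[9·0!5!3!/9! · 5!0!2!1!7!1!] = √(21600)
  +(−1)^0/∏(0,0,0,2,5,1)! = 1/240  (running 1/240)
⟨..|..⟩ = √(21600)·(1/240) = +0.612372

+0.612372  (= +√(3/8))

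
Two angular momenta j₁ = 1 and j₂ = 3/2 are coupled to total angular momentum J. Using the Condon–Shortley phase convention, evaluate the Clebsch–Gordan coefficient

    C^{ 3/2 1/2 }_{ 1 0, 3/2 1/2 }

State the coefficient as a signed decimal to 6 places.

-0.258199  (= −√(1/15))

√[4·1!1!2!/5! · 1!1!2!1!2!1!] = √(4/15)
  +(−1)^0/∏(0,1,1,2,0,0)! = 1/2  (running 1/2)
  +(−1)^1/∏(1,0,0,1,1,1)! = -1  (running -1/2)
⟨..|..⟩ = √(4/15)·(-1/2) = -0.258199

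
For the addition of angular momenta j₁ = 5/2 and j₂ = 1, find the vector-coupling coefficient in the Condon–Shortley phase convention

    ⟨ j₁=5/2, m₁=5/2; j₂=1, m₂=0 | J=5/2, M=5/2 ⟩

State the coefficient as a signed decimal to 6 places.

+√(5/7) ≈ +0.845154

√[6·1!4!1!/7! · 5!0!1!1!5!0!] = √(2880/7)
  +(−1)^0/∏(0,1,0,1,4,0)! = 1/24  (running 1/24)
⟨..|..⟩ = √(2880/7)·(1/24) = +0.845154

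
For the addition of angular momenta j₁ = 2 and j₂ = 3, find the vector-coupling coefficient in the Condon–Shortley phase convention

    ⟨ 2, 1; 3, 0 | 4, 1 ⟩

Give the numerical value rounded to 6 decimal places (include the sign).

+0.462910  (= +√(3/14))

j₁+j₂−J=1  J+j₁−j₂=3  J−j₁+j₂=5  j₁+j₂+J+1=10
(j₁±m₁, j₂±m₂, J±M) = (3,1,3,3,5,3)
P² = 1944/7
sum k=0..1:
  [0] +1/24 = 1/24
  [1] −1/72 = -1/72
S = 1/36
C² = P²·S² = 3/14 ; C = +0.462910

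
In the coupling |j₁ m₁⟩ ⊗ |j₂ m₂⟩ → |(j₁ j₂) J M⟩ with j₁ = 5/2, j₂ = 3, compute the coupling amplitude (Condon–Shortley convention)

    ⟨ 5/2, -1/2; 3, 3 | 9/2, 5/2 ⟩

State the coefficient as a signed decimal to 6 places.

−√(3/11) ≈ -0.522233

triangle: 1!*4!*5!/11! = 2880/39916800
(j±m)!: 2!*3!*6!*0!*7!*2! = 87091200
prefactor² = (2J+1)*Δ*N² = 691200/11
  k=1: −1/(1!*0!*2!*5!*2!*0!) = -1/480
Σ = -1/480  ⇒  CG² = 691200/11*(-1/480)² = 3/11
CG = −√(3/11) = -0.522233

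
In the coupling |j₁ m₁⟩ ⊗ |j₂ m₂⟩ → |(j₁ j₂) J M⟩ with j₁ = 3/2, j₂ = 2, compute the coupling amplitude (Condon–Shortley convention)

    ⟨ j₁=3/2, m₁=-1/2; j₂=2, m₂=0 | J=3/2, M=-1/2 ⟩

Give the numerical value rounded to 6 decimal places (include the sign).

triangle: 2!·1!·2!/6! = 4/720
(j±m)!: 1!·2!·2!·2!·1!·2! = 16
prefactor² = (2J+1)·Δ·N² = 16/45
  k=1: −1/(1!·1!·1!·1!·0!·1!) = -1
  k=2: +1/(2!·0!·0!·0!·1!·2!) = 1/4
Σ = -3/4  ⇒  CG² = 16/45·(-3/4)² = 1/5
CG = −√(1/5) = -0.447214

−√(1/5) ≈ -0.447214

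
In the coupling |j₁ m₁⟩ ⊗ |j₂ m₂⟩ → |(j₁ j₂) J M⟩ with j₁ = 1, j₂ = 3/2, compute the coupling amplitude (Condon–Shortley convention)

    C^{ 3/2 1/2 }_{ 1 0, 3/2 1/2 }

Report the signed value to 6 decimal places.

triangle: 1!×1!×2!/5! = 2/120
(j±m)!: 1!×1!×2!×1!×2!×1! = 4
prefactor² = (2J+1)×Δ×N² = 4/15
  k=0: +1/(0!×1!×1!×2!×0!×0!) = 1/2
  k=1: −1/(1!×0!×0!×1!×1!×1!) = -1
Σ = -1/2  ⇒  CG² = 4/15×(-1/2)² = 1/15
CG = −√(1/15) = -0.258199

-0.258199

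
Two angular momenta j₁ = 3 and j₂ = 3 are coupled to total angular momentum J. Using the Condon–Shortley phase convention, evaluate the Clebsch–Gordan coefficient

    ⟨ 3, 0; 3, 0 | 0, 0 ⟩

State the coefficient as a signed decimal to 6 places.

-0.377964

triangle: 6!*0!*0!/7! = 720/5040
(j±m)!: 3!*3!*3!*3!*0!*0! = 1296
prefactor² = (2J+1)*Δ*N² = 1296/7
  k=3: −1/(3!*3!*0!*0!*0!*0!) = -1/36
Σ = -1/36  ⇒  CG² = 1296/7*(-1/36)² = 1/7
CG = −√(1/7) = -0.377964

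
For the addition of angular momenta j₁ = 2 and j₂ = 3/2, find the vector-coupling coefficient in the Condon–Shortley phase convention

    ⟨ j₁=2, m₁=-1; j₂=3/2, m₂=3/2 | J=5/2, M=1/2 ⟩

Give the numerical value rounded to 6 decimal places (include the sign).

-0.621059  (= −√(27/70))

j₁+j₂−J=1  J+j₁−j₂=3  J−j₁+j₂=2  j₁+j₂+J+1=7
(j₁±m₁, j₂±m₂, J±M) = (1,3,3,0,3,2)
P² = 216/35
sum k=1..1:
  [1] −1/4 = -1/4
S = -1/4
C² = P²·S² = 27/70 ; C = -0.621059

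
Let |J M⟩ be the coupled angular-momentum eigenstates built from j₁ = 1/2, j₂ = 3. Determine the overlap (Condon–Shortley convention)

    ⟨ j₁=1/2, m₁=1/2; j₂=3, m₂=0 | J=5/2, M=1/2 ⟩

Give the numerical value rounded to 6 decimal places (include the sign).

√[6·1!0!5!/7! · 1!0!3!3!3!2!] = √(432/7)
  +(−1)^0/∏(0,1,0,3,0,2)! = 1/12  (running 1/12)
⟨..|..⟩ = √(432/7)·(1/12) = +0.654654

+0.654654  (= +√(3/7))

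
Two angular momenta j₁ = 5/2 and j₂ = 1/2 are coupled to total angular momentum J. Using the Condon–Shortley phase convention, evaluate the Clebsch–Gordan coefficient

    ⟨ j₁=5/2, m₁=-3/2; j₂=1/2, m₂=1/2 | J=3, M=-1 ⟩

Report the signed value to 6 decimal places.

j₁+j₂−J=0  J+j₁−j₂=5  J−j₁+j₂=1  j₁+j₂+J+1=7
(j₁±m₁, j₂±m₂, J±M) = (1,4,1,0,2,4)
P² = 192
sum k=0..0:
  [0] +1/24 = 1/24
S = 1/24
C² = P²·S² = 1/3 ; C = +0.577350

+0.577350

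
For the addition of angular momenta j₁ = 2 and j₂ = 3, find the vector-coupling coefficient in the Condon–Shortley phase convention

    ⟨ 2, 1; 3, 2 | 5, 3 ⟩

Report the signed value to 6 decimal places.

+√(8/15) ≈ +0.730297

√[11·0!4!6!/11! · 3!1!5!1!8!2!] = √(276480)
  +(−1)^0/∏(0,0,1,5,3,1)! = 1/720  (running 1/720)
⟨..|..⟩ = √(276480)·(1/720) = +0.730297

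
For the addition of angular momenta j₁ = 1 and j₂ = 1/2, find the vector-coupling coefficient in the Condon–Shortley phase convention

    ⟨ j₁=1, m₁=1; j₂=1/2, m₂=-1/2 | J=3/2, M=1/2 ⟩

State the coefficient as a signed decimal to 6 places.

√[4·0!2!1!/4! · 2!0!0!1!2!1!] = √(4/3)
  +(−1)^0/∏(0,0,0,0,2,1)! = 1/2  (running 1/2)
⟨..|..⟩ = √(4/3)·(1/2) = +0.577350

+0.577350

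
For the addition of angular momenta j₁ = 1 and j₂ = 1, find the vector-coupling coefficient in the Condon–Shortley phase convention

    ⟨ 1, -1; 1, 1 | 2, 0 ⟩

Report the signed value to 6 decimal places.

√[5·0!2!2!/5! · 0!2!2!0!2!2!] = √(8/3)
  +(−1)^0/∏(0,0,2,2,0,0)! = 1/4  (running 1/4)
⟨..|..⟩ = √(8/3)·(1/4) = +0.408248

+0.408248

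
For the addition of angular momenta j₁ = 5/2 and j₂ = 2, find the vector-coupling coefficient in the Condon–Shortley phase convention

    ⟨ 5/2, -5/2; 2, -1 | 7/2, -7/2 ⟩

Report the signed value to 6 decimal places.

−√(5/9) ≈ -0.745356

triangle: 1!*4!*3!/9! = 144/362880
(j±m)!: 0!*5!*1!*3!*0!*7! = 3628800
prefactor² = (2J+1)*Δ*N² = 11520
  k=1: −1/(1!*0!*4!*0!*0!*3!) = -1/144
Σ = -1/144  ⇒  CG² = 11520*(-1/144)² = 5/9
CG = −√(5/9) = -0.745356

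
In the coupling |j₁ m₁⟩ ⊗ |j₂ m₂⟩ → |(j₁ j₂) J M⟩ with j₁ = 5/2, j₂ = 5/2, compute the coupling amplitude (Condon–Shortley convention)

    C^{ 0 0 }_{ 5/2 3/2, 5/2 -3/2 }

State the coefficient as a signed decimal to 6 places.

√[1·5!0!0!/6! · 4!1!1!4!0!0!] = √(96)
  +(−1)^1/∏(1,4,0,0,0,0)! = -1/24  (running -1/24)
⟨..|..⟩ = √(96)·(-1/24) = -0.408248

-0.408248  (= −√(1/6))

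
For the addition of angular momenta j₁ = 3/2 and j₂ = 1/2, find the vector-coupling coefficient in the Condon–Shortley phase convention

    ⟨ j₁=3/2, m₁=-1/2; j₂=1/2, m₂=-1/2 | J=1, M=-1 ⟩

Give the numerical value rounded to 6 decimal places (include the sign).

+√(1/4) ≈ +0.500000

j₁+j₂−J=1  J+j₁−j₂=2  J−j₁+j₂=0  j₁+j₂+J+1=4
(j₁±m₁, j₂±m₂, J±M) = (1,2,0,1,0,2)
P² = 1
sum k=0..0:
  [0] +1/2 = 1/2
S = 1/2
C² = P²·S² = 1/4 ; C = +0.500000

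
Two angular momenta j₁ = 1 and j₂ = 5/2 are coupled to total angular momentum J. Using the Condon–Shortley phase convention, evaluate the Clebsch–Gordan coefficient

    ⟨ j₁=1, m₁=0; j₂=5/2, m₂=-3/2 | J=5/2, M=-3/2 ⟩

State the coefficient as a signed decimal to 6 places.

+0.507093  (= +√(9/35))

√[6·1!1!4!/7! · 1!1!1!4!1!4!] = √(576/35)
  +(−1)^0/∏(0,1,1,1,0,3)! = 1/6  (running 1/6)
  +(−1)^1/∏(1,0,0,0,1,4)! = -1/24  (running 1/8)
⟨..|..⟩ = √(576/35)·(1/8) = +0.507093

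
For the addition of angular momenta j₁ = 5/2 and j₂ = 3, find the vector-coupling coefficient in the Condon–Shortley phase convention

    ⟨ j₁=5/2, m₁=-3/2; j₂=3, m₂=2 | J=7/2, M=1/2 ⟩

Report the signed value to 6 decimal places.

triangle: 2!*3!*4!/10! = 288/3628800
(j±m)!: 1!*4!*5!*1!*4!*3! = 414720
prefactor² = (2J+1)*Δ*N² = 9216/35
  k=1: −1/(1!*1!*3!*4!*0!*0!) = -1/144
  k=2: +1/(2!*0!*2!*3!*1!*1!) = 1/24
Σ = 5/144  ⇒  CG² = 9216/35*5/144² = 20/63
CG = +√(20/63) = +0.563436

+0.563436  (= +√(20/63))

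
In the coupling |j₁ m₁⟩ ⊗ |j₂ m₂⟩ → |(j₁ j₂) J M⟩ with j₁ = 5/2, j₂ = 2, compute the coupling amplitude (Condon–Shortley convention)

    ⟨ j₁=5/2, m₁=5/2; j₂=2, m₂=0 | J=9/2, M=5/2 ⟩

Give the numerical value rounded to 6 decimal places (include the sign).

+√(1/6) = +0.408248

√[10·0!5!4!/10! · 5!0!2!2!7!2!] = √(38400)
  +(−1)^0/∏(0,0,0,2,5,2)! = 1/480  (running 1/480)
⟨..|..⟩ = √(38400)·(1/480) = +0.408248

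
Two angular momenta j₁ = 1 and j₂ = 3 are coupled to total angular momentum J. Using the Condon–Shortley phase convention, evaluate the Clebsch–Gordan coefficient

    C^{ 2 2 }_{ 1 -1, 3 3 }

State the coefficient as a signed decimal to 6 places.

triangle: 2!×0!×4!/7! = 48/5040
(j±m)!: 0!×2!×6!×0!×4!×0! = 34560
prefactor² = (2J+1)×Δ×N² = 11520/7
  k=2: +1/(2!×0!×0!×4!×0!×0!) = 1/48
Σ = 1/48  ⇒  CG² = 11520/7×1/48² = 5/7
CG = +√(5/7) = +0.845154

+√(5/7) ≈ +0.845154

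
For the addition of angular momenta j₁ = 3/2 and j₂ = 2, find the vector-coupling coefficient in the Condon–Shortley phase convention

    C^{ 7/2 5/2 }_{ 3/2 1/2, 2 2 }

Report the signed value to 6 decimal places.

+√(3/7) = +0.654654

√[8·0!3!4!/8! · 2!1!4!0!6!1!] = √(6912/7)
  +(−1)^0/∏(0,0,1,4,2,0)! = 1/48  (running 1/48)
⟨..|..⟩ = √(6912/7)·(1/48) = +0.654654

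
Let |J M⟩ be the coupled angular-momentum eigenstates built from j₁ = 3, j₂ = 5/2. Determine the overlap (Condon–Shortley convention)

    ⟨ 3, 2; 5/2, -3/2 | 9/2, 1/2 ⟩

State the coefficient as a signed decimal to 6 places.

triangle: 1!·5!·4!/11! = 2880/39916800
(j±m)!: 5!·1!·1!·4!·5!·4! = 8294400
prefactor² = (2J+1)·Δ·N² = 460800/77
  k=0: +1/(0!·1!·1!·1!·4!·3!) = 1/144
  k=1: −1/(1!·0!·0!·0!·5!·4!) = -1/2880
Σ = 19/2880  ⇒  CG² = 460800/77·19/2880² = 361/1386
CG = +√(361/1386) = +0.510355

+√(361/1386) ≈ +0.510355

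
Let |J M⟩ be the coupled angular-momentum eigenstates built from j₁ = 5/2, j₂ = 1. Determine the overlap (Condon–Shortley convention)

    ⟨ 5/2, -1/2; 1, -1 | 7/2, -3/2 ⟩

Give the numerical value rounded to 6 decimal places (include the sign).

+0.690066  (= +√(10/21))

j₁+j₂−J=0  J+j₁−j₂=5  J−j₁+j₂=2  j₁+j₂+J+1=8
(j₁±m₁, j₂±m₂, J±M) = (2,3,0,2,2,5)
P² = 1920/7
sum k=0..0:
  [0] +1/24 = 1/24
S = 1/24
C² = P²·S² = 10/21 ; C = +0.690066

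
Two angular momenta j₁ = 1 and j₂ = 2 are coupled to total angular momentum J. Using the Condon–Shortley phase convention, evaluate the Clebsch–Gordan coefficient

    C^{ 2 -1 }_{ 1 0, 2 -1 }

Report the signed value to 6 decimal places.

√[5·1!1!3!/6! · 1!1!1!3!1!3!] = √(3/2)
  +(−1)^0/∏(0,1,1,1,0,2)! = 1/2  (running 1/2)
  +(−1)^1/∏(1,0,0,0,1,3)! = -1/6  (running 1/3)
⟨..|..⟩ = √(3/2)·(1/3) = +0.408248

+0.408248  (= +√(1/6))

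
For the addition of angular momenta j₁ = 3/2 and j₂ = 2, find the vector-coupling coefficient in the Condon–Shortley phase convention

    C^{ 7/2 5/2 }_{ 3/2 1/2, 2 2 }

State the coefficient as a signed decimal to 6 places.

+√(3/7) = +0.654654

j₁+j₂−J=0  J+j₁−j₂=3  J−j₁+j₂=4  j₁+j₂+J+1=8
(j₁±m₁, j₂±m₂, J±M) = (2,1,4,0,6,1)
P² = 6912/7
sum k=0..0:
  [0] +1/48 = 1/48
S = 1/48
C² = P²·S² = 3/7 ; C = +0.654654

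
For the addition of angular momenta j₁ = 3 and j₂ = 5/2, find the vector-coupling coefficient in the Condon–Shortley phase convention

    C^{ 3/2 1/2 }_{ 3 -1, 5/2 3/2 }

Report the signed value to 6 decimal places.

−√(7/30) ≈ -0.483046

j₁+j₂−J=4  J+j₁−j₂=2  J−j₁+j₂=1  j₁+j₂+J+1=8
(j₁±m₁, j₂±m₂, J±M) = (2,4,4,1,2,1)
P² = 384/35
sum k=3..4:
  [3] −1/6 = -1/6
  [4] +1/48 = 1/48
S = -7/48
C² = P²·S² = 7/30 ; C = -0.483046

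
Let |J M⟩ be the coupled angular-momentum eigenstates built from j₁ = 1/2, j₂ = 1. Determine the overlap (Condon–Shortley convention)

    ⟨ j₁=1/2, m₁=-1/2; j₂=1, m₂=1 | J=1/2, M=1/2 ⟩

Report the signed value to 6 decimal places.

√[2·1!0!1!/3! · 0!1!2!0!1!0!] = √(2/3)
  +(−1)^1/∏(1,0,0,1,0,0)! = -1  (running -1)
⟨..|..⟩ = √(2/3)·(-1) = -0.816497

−√(2/3) ≈ -0.816497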